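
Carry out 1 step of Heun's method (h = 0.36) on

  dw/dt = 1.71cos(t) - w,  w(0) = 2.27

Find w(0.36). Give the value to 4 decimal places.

2.0850

Heun: k1 = f(t_n, w_n); k2 = f(t_n + h, w_n + h·k1); w_{n+1} = w_n + (h/2)·(k1 + k2).
t=0.000000, w=2.270000:
  k1 = f(0.000000, 2.270000) = -0.560000
  k2 = f(0.360000, 2.068400) = -0.468016
  w ← 2.270000 + (0.36/2)·(-0.560000 + (-0.468016)) = 2.084957
w(0.36) ≈ 2.0850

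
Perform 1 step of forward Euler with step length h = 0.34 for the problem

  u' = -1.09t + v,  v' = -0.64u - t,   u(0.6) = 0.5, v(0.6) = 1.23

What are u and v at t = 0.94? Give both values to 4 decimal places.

Euler on (u,v): u_{n+1} = u_n + h·u', v_{n+1} = v_n + h·v'.
0.600000: (0.500000, 1.230000); f=(0.576000, -0.920000) → (0.695840, 0.917200)
(u(0.94), v(0.94)) ≈ (0.6958, 0.9172)

0.6958, 0.9172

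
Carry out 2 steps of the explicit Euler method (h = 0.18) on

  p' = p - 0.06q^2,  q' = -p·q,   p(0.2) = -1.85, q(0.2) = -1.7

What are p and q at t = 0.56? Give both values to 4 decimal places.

Euler on (p,q): p_{n+1} = p_n + h·p', q_{n+1} = q_n + h·q'.
0.200000: (-1.850000, -1.700000); f=(-2.023400, -3.145000) → (-2.214212, -2.266100)
0.380000: (-2.214212, -2.266100); f=(-2.522325, -5.017626) → (-2.668230, -3.169273)
(p(0.56), q(0.56)) ≈ (-2.6682, -3.1693)

-2.6682, -3.1693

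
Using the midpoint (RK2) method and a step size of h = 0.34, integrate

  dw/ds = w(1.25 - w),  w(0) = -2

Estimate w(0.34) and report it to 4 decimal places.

Midpoint: k1 = f(s_n, w_n); k2 = f(s_n + h/2, w_n + (h/2)·k1); w_{n+1} = w_n + h·k2.
s=0.000000, w=-2.000000:
  k1 = f(0.000000, -2.000000) = -6.500000
  k2 = f(0.170000, -3.105000) = -13.522275
  w ← -2.000000 + 0.34·(-13.522275) = -6.597574
w(0.34) ≈ -6.5976

-6.5976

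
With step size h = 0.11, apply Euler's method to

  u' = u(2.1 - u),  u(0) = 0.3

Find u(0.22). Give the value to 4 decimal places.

Euler: u_{n+1} = u_n + h·f(t_n, u_n).
t=0.000000, u=0.300000: f=0.540000 → u ← 0.300000 + 0.11·0.540000 = 0.359400
t=0.110000, u=0.359400: f=0.625572 → u ← 0.359400 + 0.11·0.625572 = 0.428213
u(0.22) ≈ 0.4282

0.4282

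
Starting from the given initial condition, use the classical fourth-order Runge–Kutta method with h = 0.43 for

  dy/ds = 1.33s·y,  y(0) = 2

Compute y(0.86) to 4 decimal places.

3.2703

RK4: k1 = f(s_n, y_n); k2 = f(s_n + h/2, y_n + (h/2)·k1); k3 = f(s_n + h/2, y_n + (h/2)·k2); k4 = f(s_n + h, y_n + h·k3); y_{n+1} = y_n + (h/6)·(k1 + 2k2 + 2k3 + k4).
s=0.000000, y=2.000000:
  k1 = f(0.000000, 2.000000) = 0.000000
  k2 = f(0.215000, 2.000000) = 0.571900
  k3 = f(0.215000, 2.122959) = 0.607060
  k4 = f(0.430000, 2.261036) = 1.293086
  y ← 2.000000 + (0.43/6)·(k1 + 2k2 + 2k3 + k4) = 2.261655
s=0.430000, y=2.261655:
  k1 = f(0.430000, 2.261655) = 1.293441
  k2 = f(0.645000, 2.539745) = 2.178720
  k3 = f(0.645000, 2.730080) = 2.341999
  k4 = f(0.860000, 3.268715) = 3.738756
  y ← 2.261655 + (0.43/6)·(k1 + 2k2 + 2k3 + k4) = 3.270266
y(0.86) ≈ 3.2703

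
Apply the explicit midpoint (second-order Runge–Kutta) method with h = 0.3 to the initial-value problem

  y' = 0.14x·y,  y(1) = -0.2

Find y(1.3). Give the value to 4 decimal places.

-0.2099

Midpoint: k1 = f(x_n, y_n); k2 = f(x_n + h/2, y_n + (h/2)·k1); y_{n+1} = y_n + h·k2.
x=1.000000, y=-0.200000:
  k1 = f(1.000000, -0.200000) = -0.028000
  k2 = f(1.150000, -0.204200) = -0.032876
  y ← -0.200000 + 0.3·(-0.032876) = -0.209863
y(1.3) ≈ -0.2099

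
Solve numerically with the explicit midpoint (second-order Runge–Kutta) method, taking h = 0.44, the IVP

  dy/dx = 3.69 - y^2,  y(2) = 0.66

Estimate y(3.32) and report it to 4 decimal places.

Midpoint: k1 = f(x_n, y_n); k2 = f(x_n + h/2, y_n + (h/2)·k1); y_{n+1} = y_n + h·k2.
x=2.000000, y=0.660000:
  k1 = f(2.000000, 0.660000) = 3.254400
  k2 = f(2.220000, 1.375968) = 1.796712
  y ← 0.660000 + 0.44·1.796712 = 1.450553
x=2.440000, y=1.450553:
  k1 = f(2.440000, 1.450553) = 1.585895
  k2 = f(2.660000, 1.799450) = 0.451979
  y ← 1.450553 + 0.44·0.451979 = 1.649424
x=2.880000, y=1.649424:
  k1 = f(2.880000, 1.649424) = 0.969400
  k2 = f(3.100000, 1.862692) = 0.220378
  y ← 1.649424 + 0.44·0.220378 = 1.746390
y(3.32) ≈ 1.7464

1.7464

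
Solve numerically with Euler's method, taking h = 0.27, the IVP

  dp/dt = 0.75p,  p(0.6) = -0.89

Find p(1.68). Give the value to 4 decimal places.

Euler: p_{n+1} = p_n + h·f(t_n, p_n).
t=0.600000, p=-0.890000: f=-0.667500 → p ← -0.890000 + 0.27·(-0.667500) = -1.070225
t=0.870000, p=-1.070225: f=-0.802669 → p ← -1.070225 + 0.27·(-0.802669) = -1.286946
t=1.140000, p=-1.286946: f=-0.965209 → p ← -1.286946 + 0.27·(-0.965209) = -1.547552
t=1.410000, p=-1.547552: f=-1.160664 → p ← -1.547552 + 0.27·(-1.160664) = -1.860931
p(1.68) ≈ -1.8609

-1.8609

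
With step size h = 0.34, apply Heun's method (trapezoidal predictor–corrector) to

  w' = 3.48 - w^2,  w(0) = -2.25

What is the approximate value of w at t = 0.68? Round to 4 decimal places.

Heun: k1 = f(t_n, w_n); k2 = f(t_n + h, w_n + h·k1); w_{n+1} = w_n + (h/2)·(k1 + k2).
t=0.000000, w=-2.250000:
  k1 = f(0.000000, -2.250000) = -1.582500
  k2 = f(0.340000, -2.788050) = -4.293223
  w ← -2.250000 + (0.34/2)·(-1.582500 + (-4.293223)) = -3.248873
t=0.340000, w=-3.248873:
  k1 = f(0.340000, -3.248873) = -7.075175
  k2 = f(0.680000, -5.654432) = -28.492605
  w ← -3.248873 + (0.34/2)·(-7.075175 + (-28.492605)) = -9.295396
w(0.68) ≈ -9.2954

-9.2954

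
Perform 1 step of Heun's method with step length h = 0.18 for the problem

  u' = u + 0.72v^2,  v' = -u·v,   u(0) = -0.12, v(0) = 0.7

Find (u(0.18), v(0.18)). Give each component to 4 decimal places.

-0.0729, 0.7126

Heun on (u,v): k1 = f(t_n, state_n); k2 = f(t_n + h, state_n + h·k1); state_{n+1} = state_n + (h/2)·(k1 + k2).
0.000000: (-0.120000, 0.700000)
  k1 = (0.232800, 0.084000)
  predictor → (-0.078096, 0.715120)
  k2 = (0.290110, 0.055848)
  → (-0.072938, 0.712586)
(u(0.18), v(0.18)) ≈ (-0.0729, 0.7126)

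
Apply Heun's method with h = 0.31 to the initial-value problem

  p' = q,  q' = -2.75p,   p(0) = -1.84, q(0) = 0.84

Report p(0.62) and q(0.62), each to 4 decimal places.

Heun on (p,q): k1 = f(t_n, state_n); k2 = f(t_n + h, state_n + h·k1); state_{n+1} = state_n + (h/2)·(k1 + k2).
0.000000: (-1.840000, 0.840000)
  k1 = (0.840000, 5.060000)
  predictor → (-1.579600, 2.408600)
  k2 = (2.408600, 4.343900)
  → (-1.336467, 2.297604)
0.310000: (-1.336467, 2.297604)
  k1 = (2.297604, 3.675284)
  predictor → (-0.624210, 3.436943)
  k2 = (3.436943, 1.716576)
  → (-0.447612, 3.133343)
(p(0.62), q(0.62)) ≈ (-0.4476, 3.1333)

-0.4476, 3.1333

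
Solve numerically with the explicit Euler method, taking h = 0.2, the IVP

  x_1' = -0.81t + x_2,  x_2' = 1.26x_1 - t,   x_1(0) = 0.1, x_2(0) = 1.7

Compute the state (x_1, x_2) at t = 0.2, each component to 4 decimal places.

Euler on (x_1,x_2): x_1_{n+1} = x_1_n + h·x_1', x_2_{n+1} = x_2_n + h·x_2'.
0.000000: (0.100000, 1.700000); f=(1.700000, 0.126000) → (0.440000, 1.725200)
(x_1(0.2), x_2(0.2)) ≈ (0.4400, 1.7252)

0.4400, 1.7252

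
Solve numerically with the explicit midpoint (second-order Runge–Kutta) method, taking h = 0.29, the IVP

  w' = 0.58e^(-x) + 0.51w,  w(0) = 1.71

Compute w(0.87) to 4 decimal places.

3.0986

Midpoint: k1 = f(x_n, w_n); k2 = f(x_n + h/2, w_n + (h/2)·k1); w_{n+1} = w_n + h·k2.
x=0.000000, w=1.710000:
  k1 = f(0.000000, 1.710000) = 1.452100
  k2 = f(0.145000, 1.920554) = 1.481196
  w ← 1.710000 + 0.29·1.481196 = 2.139547
x=0.290000, w=2.139547:
  k1 = f(0.290000, 2.139547) = 1.525162
  k2 = f(0.435000, 2.360695) = 1.579368
  w ← 2.139547 + 0.29·1.579368 = 2.597563
x=0.580000, w=2.597563:
  k1 = f(0.580000, 2.597563) = 1.649498
  k2 = f(0.725000, 2.836741) = 1.727646
  w ← 2.597563 + 0.29·1.727646 = 3.098581
w(0.87) ≈ 3.0986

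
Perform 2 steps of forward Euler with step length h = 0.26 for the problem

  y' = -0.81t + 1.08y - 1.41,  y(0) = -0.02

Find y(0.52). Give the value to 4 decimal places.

-0.9237

Euler: y_{n+1} = y_n + h·f(t_n, y_n).
t=0.000000, y=-0.020000: f=-1.431600 → y ← -0.020000 + 0.26·(-1.431600) = -0.392216
t=0.260000, y=-0.392216: f=-2.044193 → y ← -0.392216 + 0.26·(-2.044193) = -0.923706
y(0.52) ≈ -0.9237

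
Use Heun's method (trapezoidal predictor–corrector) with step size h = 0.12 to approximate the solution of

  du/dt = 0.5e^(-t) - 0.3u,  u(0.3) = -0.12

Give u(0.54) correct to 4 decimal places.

-0.0355

Heun: k1 = f(t_n, u_n); k2 = f(t_n + h, u_n + h·k1); u_{n+1} = u_n + (h/2)·(k1 + k2).
t=0.300000, u=-0.120000:
  k1 = f(0.300000, -0.120000) = 0.406409
  k2 = f(0.420000, -0.071231) = 0.349893
  u ← -0.120000 + (0.12/2)·(0.406409 + 0.349893) = -0.074622
t=0.420000, u=-0.074622:
  k1 = f(0.420000, -0.074622) = 0.350910
  k2 = f(0.540000, -0.032513) = 0.301128
  u ← -0.074622 + (0.12/2)·(0.350910 + 0.301128) = -0.035500
u(0.54) ≈ -0.0355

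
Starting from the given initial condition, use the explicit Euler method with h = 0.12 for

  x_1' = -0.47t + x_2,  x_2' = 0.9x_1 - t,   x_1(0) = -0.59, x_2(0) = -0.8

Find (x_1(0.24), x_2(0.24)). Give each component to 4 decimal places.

Euler on (x_1,x_2): x_1_{n+1} = x_1_n + h·x_1', x_2_{n+1} = x_2_n + h·x_2'.
0.000000: (-0.590000, -0.800000); f=(-0.800000, -0.531000) → (-0.686000, -0.863720)
0.120000: (-0.686000, -0.863720); f=(-0.920120, -0.737400) → (-0.796414, -0.952208)
(x_1(0.24), x_2(0.24)) ≈ (-0.7964, -0.9522)

-0.7964, -0.9522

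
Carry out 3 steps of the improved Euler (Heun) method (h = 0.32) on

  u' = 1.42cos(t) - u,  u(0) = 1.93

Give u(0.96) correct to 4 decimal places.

Heun: k1 = f(t_n, u_n); k2 = f(t_n + h, u_n + h·k1); u_{n+1} = u_n + (h/2)·(k1 + k2).
t=0.000000, u=1.930000:
  k1 = f(0.000000, 1.930000) = -0.510000
  k2 = f(0.320000, 1.766800) = -0.418886
  u ← 1.930000 + (0.32/2)·(-0.510000 + (-0.418886)) = 1.781378
t=0.320000, u=1.781378:
  k1 = f(0.320000, 1.781378) = -0.433464
  k2 = f(0.640000, 1.642670) = -0.503694
  u ← 1.781378 + (0.32/2)·(-0.433464 + (-0.503694)) = 1.631433
t=0.640000, u=1.631433:
  k1 = f(0.640000, 1.631433) = -0.492457
  k2 = f(0.960000, 1.473847) = -0.659448
  u ← 1.631433 + (0.32/2)·(-0.492457 + (-0.659448)) = 1.447128
u(0.96) ≈ 1.4471

1.4471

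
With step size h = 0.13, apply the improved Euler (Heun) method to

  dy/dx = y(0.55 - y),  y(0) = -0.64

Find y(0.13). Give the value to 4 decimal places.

-0.7514

Heun: k1 = f(x_n, y_n); k2 = f(x_n + h, y_n + h·k1); y_{n+1} = y_n + (h/2)·(k1 + k2).
x=0.000000, y=-0.640000:
  k1 = f(0.000000, -0.640000) = -0.761600
  k2 = f(0.130000, -0.739008) = -0.952587
  y ← -0.640000 + (0.13/2)·(-0.761600 + (-0.952587)) = -0.751422
y(0.13) ≈ -0.7514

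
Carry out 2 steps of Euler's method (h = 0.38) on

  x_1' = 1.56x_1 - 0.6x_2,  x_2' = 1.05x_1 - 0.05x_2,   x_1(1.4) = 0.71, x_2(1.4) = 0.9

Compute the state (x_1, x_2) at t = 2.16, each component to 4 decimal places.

Euler on (x_1,x_2): x_1_{n+1} = x_1_n + h·x_1', x_2_{n+1} = x_2_n + h·x_2'.
1.400000: (0.710000, 0.900000); f=(0.567600, 0.700500) → (0.925688, 1.166190)
1.780000: (0.925688, 1.166190); f=(0.744359, 0.913663) → (1.208545, 1.513382)
(x_1(2.16), x_2(2.16)) ≈ (1.2085, 1.5134)

1.2085, 1.5134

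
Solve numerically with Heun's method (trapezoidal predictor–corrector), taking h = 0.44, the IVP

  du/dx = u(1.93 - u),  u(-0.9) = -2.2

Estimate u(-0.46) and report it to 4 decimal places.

Heun: k1 = f(x_n, u_n); k2 = f(x_n + h, u_n + h·k1); u_{n+1} = u_n + (h/2)·(k1 + k2).
x=-0.900000, u=-2.200000:
  k1 = f(-0.900000, -2.200000) = -9.086000
  k2 = f(-0.460000, -6.197840) = -50.375052
  u ← -2.200000 + (0.44/2)·(-9.086000 + (-50.375052)) = -15.281431
u(-0.46) ≈ -15.2814

-15.2814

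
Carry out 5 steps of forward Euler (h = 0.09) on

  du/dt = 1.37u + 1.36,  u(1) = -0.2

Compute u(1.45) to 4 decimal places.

Euler: u_{n+1} = u_n + h·f(t_n, u_n).
t=1.000000, u=-0.200000: f=1.086000 → u ← -0.200000 + 0.09·1.086000 = -0.102260
t=1.090000, u=-0.102260: f=1.219904 → u ← -0.102260 + 0.09·1.219904 = 0.007531
t=1.180000, u=0.007531: f=1.370318 → u ← 0.007531 + 0.09·1.370318 = 0.130860
t=1.270000, u=0.130860: f=1.539278 → u ← 0.130860 + 0.09·1.539278 = 0.269395
t=1.360000, u=0.269395: f=1.729071 → u ← 0.269395 + 0.09·1.729071 = 0.425011
u(1.45) ≈ 0.4250

0.4250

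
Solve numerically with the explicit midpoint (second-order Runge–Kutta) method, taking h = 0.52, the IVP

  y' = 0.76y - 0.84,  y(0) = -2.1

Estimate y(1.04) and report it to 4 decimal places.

-5.8520

Midpoint: k1 = f(t_n, y_n); k2 = f(t_n + h/2, y_n + (h/2)·k1); y_{n+1} = y_n + h·k2.
t=0.000000, y=-2.100000:
  k1 = f(0.000000, -2.100000) = -2.436000
  k2 = f(0.260000, -2.733360) = -2.917354
  y ← -2.100000 + 0.52·(-2.917354) = -3.617024
t=0.520000, y=-3.617024:
  k1 = f(0.520000, -3.617024) = -3.588938
  k2 = f(0.780000, -4.550148) = -4.298112
  y ← -3.617024 + 0.52·(-4.298112) = -5.852042
y(1.04) ≈ -5.8520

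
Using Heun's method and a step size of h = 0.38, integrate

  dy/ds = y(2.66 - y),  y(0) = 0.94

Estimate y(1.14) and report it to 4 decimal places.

Heun: k1 = f(s_n, y_n); k2 = f(s_n + h, y_n + h·k1); y_{n+1} = y_n + (h/2)·(k1 + k2).
s=0.000000, y=0.940000:
  k1 = f(0.000000, 0.940000) = 1.616800
  k2 = f(0.380000, 1.554384) = 1.718552
  y ← 0.940000 + (0.38/2)·(1.616800 + 1.718552) = 1.573717
s=0.380000, y=1.573717:
  k1 = f(0.380000, 1.573717) = 1.709502
  k2 = f(0.760000, 2.223328) = 0.970866
  y ← 1.573717 + (0.38/2)·(1.709502 + 0.970866) = 2.082987
s=0.760000, y=2.082987:
  k1 = f(0.760000, 2.082987) = 1.201911
  k2 = f(1.140000, 2.539713) = 0.305495
  y ← 2.082987 + (0.38/2)·(1.201911 + 0.305495) = 2.369394
y(1.14) ≈ 2.3694

2.3694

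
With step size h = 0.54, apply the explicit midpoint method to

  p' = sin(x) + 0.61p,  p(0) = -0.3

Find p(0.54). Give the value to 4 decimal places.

Midpoint: k1 = f(x_n, p_n); k2 = f(x_n + h/2, p_n + (h/2)·k1); p_{n+1} = p_n + h·k2.
x=0.000000, p=-0.300000:
  k1 = f(0.000000, -0.300000) = -0.183000
  k2 = f(0.270000, -0.349410) = 0.053591
  p ← -0.300000 + 0.54·0.053591 = -0.271061
p(0.54) ≈ -0.2711

-0.2711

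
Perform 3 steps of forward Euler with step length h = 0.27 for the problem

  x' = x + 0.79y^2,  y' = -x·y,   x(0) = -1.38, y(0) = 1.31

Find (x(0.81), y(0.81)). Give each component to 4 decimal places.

Euler on (x,y): x_{n+1} = x_n + h·x', y_{n+1} = y_n + h·y'.
0.000000: (-1.380000, 1.310000); f=(-0.024281, 1.807800) → (-1.386556, 1.798106)
0.270000: (-1.386556, 1.798106); f=(1.167660, 2.493174) → (-1.071288, 2.471263)
0.540000: (-1.071288, 2.471263); f=(3.753354, 2.647433) → (-0.057882, 3.186070)
(x(0.81), y(0.81)) ≈ (-0.0579, 3.1861)

-0.0579, 3.1861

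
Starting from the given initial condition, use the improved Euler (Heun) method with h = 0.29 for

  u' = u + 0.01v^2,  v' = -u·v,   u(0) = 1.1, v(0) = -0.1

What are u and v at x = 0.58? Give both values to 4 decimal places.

1.9518, -0.0441

Heun on (u,v): k1 = f(x_n, state_n); k2 = f(x_n + h, state_n + h·k1); state_{n+1} = state_n + (h/2)·(k1 + k2).
0.000000: (1.100000, -0.100000)
  k1 = (1.100100, 0.110000)
  predictor → (1.419029, -0.068100)
  k2 = (1.419075, 0.096636)
  → (1.465280, -0.070038)
0.290000: (1.465280, -0.070038)
  k1 = (1.465329, 0.102625)
  predictor → (1.890226, -0.040277)
  k2 = (1.890242, 0.076132)
  → (1.951838, -0.044118)
(u(0.58), v(0.58)) ≈ (1.9518, -0.0441)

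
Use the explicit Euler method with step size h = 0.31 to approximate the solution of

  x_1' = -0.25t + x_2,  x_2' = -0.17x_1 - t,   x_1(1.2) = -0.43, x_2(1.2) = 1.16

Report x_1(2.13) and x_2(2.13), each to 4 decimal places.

-0.0613, -0.2115

Euler on (x_1,x_2): x_1_{n+1} = x_1_n + h·x_1', x_2_{n+1} = x_2_n + h·x_2'.
1.200000: (-0.430000, 1.160000); f=(0.860000, -1.126900) → (-0.163400, 0.810661)
1.510000: (-0.163400, 0.810661); f=(0.433161, -1.482222) → (-0.029120, 0.351172)
1.820000: (-0.029120, 0.351172); f=(-0.103828, -1.815050) → (-0.061307, -0.211493)
(x_1(2.13), x_2(2.13)) ≈ (-0.0613, -0.2115)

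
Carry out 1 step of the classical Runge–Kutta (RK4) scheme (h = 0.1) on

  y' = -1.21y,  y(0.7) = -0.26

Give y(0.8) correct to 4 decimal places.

-0.2304

RK4: k1 = f(s_n, y_n); k2 = f(s_n + h/2, y_n + (h/2)·k1); k3 = f(s_n + h/2, y_n + (h/2)·k2); k4 = f(s_n + h, y_n + h·k3); y_{n+1} = y_n + (h/6)·(k1 + 2k2 + 2k3 + k4).
s=0.700000, y=-0.260000:
  k1 = f(0.700000, -0.260000) = 0.314600
  k2 = f(0.750000, -0.244270) = 0.295567
  k3 = f(0.750000, -0.245222) = 0.296718
  k4 = f(0.800000, -0.230328) = 0.278697
  y ← -0.260000 + (0.1/6)·(k1 + 2k2 + 2k3 + k4) = -0.230369
y(0.8) ≈ -0.2304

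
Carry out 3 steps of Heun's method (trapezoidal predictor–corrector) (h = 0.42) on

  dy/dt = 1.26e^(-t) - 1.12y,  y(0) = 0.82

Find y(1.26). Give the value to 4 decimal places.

0.6115

Heun: k1 = f(t_n, y_n); k2 = f(t_n + h, y_n + h·k1); y_{n+1} = y_n + (h/2)·(k1 + k2).
t=0.000000, y=0.820000:
  k1 = f(0.000000, 0.820000) = 0.341600
  k2 = f(0.420000, 0.963472) = -0.251210
  y ← 0.820000 + (0.42/2)·(0.341600 + (-0.251210)) = 0.838982
t=0.420000, y=0.838982:
  k1 = f(0.420000, 0.838982) = -0.111781
  k2 = f(0.840000, 0.792034) = -0.343123
  y ← 0.838982 + (0.42/2)·(-0.111781 + (-0.343123)) = 0.743452
t=0.840000, y=0.743452:
  k1 = f(0.840000, 0.743452) = -0.288711
  k2 = f(1.260000, 0.622193) = -0.339453
  y ← 0.743452 + (0.42/2)·(-0.288711 + (-0.339453)) = 0.611538
y(1.26) ≈ 0.6115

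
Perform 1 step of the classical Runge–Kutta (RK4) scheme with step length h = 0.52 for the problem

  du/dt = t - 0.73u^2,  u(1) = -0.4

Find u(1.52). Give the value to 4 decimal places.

0.2366

RK4: k1 = f(t_n, u_n); k2 = f(t_n + h/2, u_n + (h/2)·k1); k3 = f(t_n + h/2, u_n + (h/2)·k2); k4 = f(t_n + h, u_n + h·k3); u_{n+1} = u_n + (h/6)·(k1 + 2k2 + 2k3 + k4).
t=1.000000, u=-0.400000:
  k1 = f(1.000000, -0.400000) = 0.883200
  k2 = f(1.260000, -0.170368) = 1.238812
  k3 = f(1.260000, -0.077909) = 1.255569
  k4 = f(1.520000, 0.252896) = 1.473312
  u ← -0.400000 + (0.52/6)·(k1 + 2k2 + 2k3 + k4) = 0.236590
u(1.52) ≈ 0.2366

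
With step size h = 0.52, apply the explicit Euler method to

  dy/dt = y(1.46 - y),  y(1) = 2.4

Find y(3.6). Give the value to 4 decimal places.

1.4585

Euler: y_{n+1} = y_n + h·f(t_n, y_n).
t=1.000000, y=2.400000: f=-2.256000 → y ← 2.400000 + 0.52·(-2.256000) = 1.226880
t=1.520000, y=1.226880: f=0.286010 → y ← 1.226880 + 0.52·0.286010 = 1.375605
t=2.040000, y=1.375605: f=0.116094 → y ← 1.375605 + 0.52·0.116094 = 1.435974
t=2.560000, y=1.435974: f=0.034501 → y ← 1.435974 + 0.52·0.034501 = 1.453914
t=3.080000, y=1.453914: f=0.008848 → y ← 1.453914 + 0.52·0.008848 = 1.458515
y(3.6) ≈ 1.4585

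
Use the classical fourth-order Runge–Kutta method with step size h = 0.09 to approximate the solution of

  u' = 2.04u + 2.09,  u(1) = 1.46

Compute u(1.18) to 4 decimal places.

RK4: k1 = f(x_n, u_n); k2 = f(x_n + h/2, u_n + (h/2)·k1); k3 = f(x_n + h/2, u_n + (h/2)·k2); k4 = f(x_n + h, u_n + h·k3); u_{n+1} = u_n + (h/6)·(k1 + 2k2 + 2k3 + k4).
x=1.000000, u=1.460000:
  k1 = f(1.000000, 1.460000) = 5.068400
  k2 = f(1.045000, 1.688078) = 5.533679
  k3 = f(1.045000, 1.709016) = 5.576392
  k4 = f(1.090000, 1.961875) = 6.092226
  u ← 1.460000 + (0.09/6)·(k1 + 2k2 + 2k3 + k4) = 1.960712
x=1.090000, u=1.960712:
  k1 = f(1.090000, 1.960712) = 6.089851
  k2 = f(1.135000, 2.234755) = 6.648900
  k3 = f(1.135000, 2.259912) = 6.700220
  k4 = f(1.180000, 2.563731) = 7.320012
  u ← 1.960712 + (0.09/6)·(k1 + 2k2 + 2k3 + k4) = 2.562333
u(1.18) ≈ 2.5623

2.5623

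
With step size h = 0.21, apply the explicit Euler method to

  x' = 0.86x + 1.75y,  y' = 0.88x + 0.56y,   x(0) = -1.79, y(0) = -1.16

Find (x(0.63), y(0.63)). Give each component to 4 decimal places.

Euler on (x,y): x_{n+1} = x_n + h·x', y_{n+1} = y_n + h·y'.
0.000000: (-1.790000, -1.160000); f=(-3.569400, -2.224800) → (-2.539574, -1.627208)
0.210000: (-2.539574, -1.627208); f=(-5.031648, -3.146062) → (-3.596220, -2.287881)
0.420000: (-3.596220, -2.287881); f=(-7.096541, -4.445887) → (-5.086494, -3.221517)
(x(0.63), y(0.63)) ≈ (-5.0865, -3.2215)

-5.0865, -3.2215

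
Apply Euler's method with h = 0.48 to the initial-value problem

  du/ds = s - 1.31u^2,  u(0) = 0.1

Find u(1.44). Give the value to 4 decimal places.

0.7156

Euler: u_{n+1} = u_n + h·f(s_n, u_n).
s=0.000000, u=0.100000: f=-0.013100 → u ← 0.100000 + 0.48·(-0.013100) = 0.093712
s=0.480000, u=0.093712: f=0.468496 → u ← 0.093712 + 0.48·0.468496 = 0.318590
s=0.960000, u=0.318590: f=0.827036 → u ← 0.318590 + 0.48·0.827036 = 0.715567
u(1.44) ≈ 0.7156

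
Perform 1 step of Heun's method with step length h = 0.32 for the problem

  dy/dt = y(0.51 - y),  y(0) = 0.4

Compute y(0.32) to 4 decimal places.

0.4134

Heun: k1 = f(t_n, y_n); k2 = f(t_n + h, y_n + h·k1); y_{n+1} = y_n + (h/2)·(k1 + k2).
t=0.000000, y=0.400000:
  k1 = f(0.000000, 0.400000) = 0.044000
  k2 = f(0.320000, 0.414080) = 0.039719
  y ← 0.400000 + (0.32/2)·(0.044000 + 0.039719) = 0.413395
y(0.32) ≈ 0.4134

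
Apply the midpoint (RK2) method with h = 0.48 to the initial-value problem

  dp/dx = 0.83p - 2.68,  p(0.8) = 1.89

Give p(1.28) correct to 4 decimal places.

Midpoint: k1 = f(x_n, p_n); k2 = f(x_n + h/2, p_n + (h/2)·k1); p_{n+1} = p_n + h·k2.
x=0.800000, p=1.890000:
  k1 = f(0.800000, 1.890000) = -1.111300
  k2 = f(1.040000, 1.623288) = -1.332671
  p ← 1.890000 + 0.48·(-1.332671) = 1.250318
p(1.28) ≈ 1.2503

1.2503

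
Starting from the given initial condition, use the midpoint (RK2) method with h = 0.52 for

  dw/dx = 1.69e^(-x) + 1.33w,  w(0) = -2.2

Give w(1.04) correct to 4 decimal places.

-5.7227

Midpoint: k1 = f(x_n, w_n); k2 = f(x_n + h/2, w_n + (h/2)·k1); w_{n+1} = w_n + h·k2.
x=0.000000, w=-2.200000:
  k1 = f(0.000000, -2.200000) = -1.236000
  k2 = f(0.260000, -2.521360) = -2.050332
  w ← -2.200000 + 0.52·(-2.050332) = -3.266172
x=0.520000, w=-3.266172:
  k1 = f(0.520000, -3.266172) = -3.339270
  k2 = f(0.780000, -4.134383) = -4.724023
  w ← -3.266172 + 0.52·(-4.724023) = -5.722664
w(1.04) ≈ -5.7227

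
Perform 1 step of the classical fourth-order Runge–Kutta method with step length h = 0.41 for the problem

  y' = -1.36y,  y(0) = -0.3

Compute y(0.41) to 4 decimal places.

-0.1719

RK4: k1 = f(t_n, y_n); k2 = f(t_n + h/2, y_n + (h/2)·k1); k3 = f(t_n + h/2, y_n + (h/2)·k2); k4 = f(t_n + h, y_n + h·k3); y_{n+1} = y_n + (h/6)·(k1 + 2k2 + 2k3 + k4).
t=0.000000, y=-0.300000:
  k1 = f(0.000000, -0.300000) = 0.408000
  k2 = f(0.205000, -0.216360) = 0.294250
  k3 = f(0.205000, -0.239679) = 0.325963
  k4 = f(0.410000, -0.166355) = 0.226243
  y ← -0.300000 + (0.41/6)·(k1 + 2k2 + 2k3 + k4) = -0.171898
y(0.41) ≈ -0.1719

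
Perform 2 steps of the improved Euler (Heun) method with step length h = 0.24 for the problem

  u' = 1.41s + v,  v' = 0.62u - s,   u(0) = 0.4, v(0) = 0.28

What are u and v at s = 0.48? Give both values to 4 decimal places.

Heun on (u,v): k1 = f(s_n, state_n); k2 = f(s_n + h, state_n + h·k1); state_{n+1} = state_n + (h/2)·(k1 + k2).
0.000000: (0.400000, 0.280000)
  k1 = (0.280000, 0.248000)
  predictor → (0.467200, 0.339520)
  k2 = (0.677920, 0.049664)
  → (0.514950, 0.315720)
0.240000: (0.514950, 0.315720)
  k1 = (0.654120, 0.079269)
  predictor → (0.671939, 0.334744)
  k2 = (1.011544, -0.063398)
  → (0.714830, 0.317624)
(u(0.48), v(0.48)) ≈ (0.7148, 0.3176)

0.7148, 0.3176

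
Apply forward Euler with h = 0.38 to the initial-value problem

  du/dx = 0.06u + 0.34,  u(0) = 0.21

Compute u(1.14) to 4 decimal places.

Euler: u_{n+1} = u_n + h·f(x_n, u_n).
x=0.000000, u=0.210000: f=0.352600 → u ← 0.210000 + 0.38·0.352600 = 0.343988
x=0.380000, u=0.343988: f=0.360639 → u ← 0.343988 + 0.38·0.360639 = 0.481031
x=0.760000, u=0.481031: f=0.368862 → u ← 0.481031 + 0.38·0.368862 = 0.621198
u(1.14) ≈ 0.6212

0.6212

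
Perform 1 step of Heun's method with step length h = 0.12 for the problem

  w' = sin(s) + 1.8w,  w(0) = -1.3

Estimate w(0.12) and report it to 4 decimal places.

Heun: k1 = f(s_n, w_n); k2 = f(s_n + h, w_n + h·k1); w_{n+1} = w_n + (h/2)·(k1 + k2).
s=0.000000, w=-1.300000:
  k1 = f(0.000000, -1.300000) = -2.340000
  k2 = f(0.120000, -1.580800) = -2.725728
  w ← -1.300000 + (0.12/2)·(-2.340000 + (-2.725728)) = -1.603944
w(0.12) ≈ -1.6039

-1.6039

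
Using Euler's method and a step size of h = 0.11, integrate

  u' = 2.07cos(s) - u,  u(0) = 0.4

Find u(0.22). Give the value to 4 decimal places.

Euler: u_{n+1} = u_n + h·f(s_n, u_n).
s=0.000000, u=0.400000: f=1.670000 → u ← 0.400000 + 0.11·1.670000 = 0.583700
s=0.110000, u=0.583700: f=1.473789 → u ← 0.583700 + 0.11·1.473789 = 0.745817
u(0.22) ≈ 0.7458

0.7458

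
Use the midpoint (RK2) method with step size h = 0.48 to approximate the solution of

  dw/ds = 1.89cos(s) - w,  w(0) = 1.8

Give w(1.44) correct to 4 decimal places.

1.2434

Midpoint: k1 = f(s_n, w_n); k2 = f(s_n + h/2, w_n + (h/2)·k1); w_{n+1} = w_n + h·k2.
s=0.000000, w=1.800000:
  k1 = f(0.000000, 1.800000) = 0.090000
  k2 = f(0.240000, 1.821600) = 0.014229
  w ← 1.800000 + 0.48·0.014229 = 1.806830
s=0.480000, w=1.806830:
  k1 = f(0.480000, 1.806830) = -0.130409
  k2 = f(0.720000, 1.775532) = -0.354619
  w ← 1.806830 + 0.48·(-0.354619) = 1.636613
s=0.960000, w=1.636613:
  k1 = f(0.960000, 1.636613) = -0.552660
  k2 = f(1.200000, 1.503974) = -0.819118
  w ← 1.636613 + 0.48·(-0.819118) = 1.243436
w(1.44) ≈ 1.2434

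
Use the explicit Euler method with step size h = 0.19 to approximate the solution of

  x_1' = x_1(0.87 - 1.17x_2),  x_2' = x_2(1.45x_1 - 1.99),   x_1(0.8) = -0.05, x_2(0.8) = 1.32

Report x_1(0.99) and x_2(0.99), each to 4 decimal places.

-0.0436, 0.8027

Euler on (x_1,x_2): x_1_{n+1} = x_1_n + h·x_1', x_2_{n+1} = x_2_n + h·x_2'.
0.800000: (-0.050000, 1.320000); f=(0.033720, -2.722500) → (-0.043593, 0.802725)
(x_1(0.99), x_2(0.99)) ≈ (-0.0436, 0.8027)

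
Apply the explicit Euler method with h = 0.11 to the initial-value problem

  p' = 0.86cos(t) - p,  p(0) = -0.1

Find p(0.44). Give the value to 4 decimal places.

Euler: p_{n+1} = p_n + h·f(t_n, p_n).
t=0.000000, p=-0.100000: f=0.960000 → p ← -0.100000 + 0.11·0.960000 = 0.005600
t=0.110000, p=0.005600: f=0.849202 → p ← 0.005600 + 0.11·0.849202 = 0.099012
t=0.220000, p=0.099012: f=0.740260 → p ← 0.099012 + 0.11·0.740260 = 0.180441
t=0.330000, p=0.180441: f=0.633156 → p ← 0.180441 + 0.11·0.633156 = 0.250088
p(0.44) ≈ 0.2501

0.2501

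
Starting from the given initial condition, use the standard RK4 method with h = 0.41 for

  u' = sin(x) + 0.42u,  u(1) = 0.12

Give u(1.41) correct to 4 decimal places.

RK4: k1 = f(x_n, u_n); k2 = f(x_n + h/2, u_n + (h/2)·k1); k3 = f(x_n + h/2, u_n + (h/2)·k2); k4 = f(x_n + h, u_n + h·k3); u_{n+1} = u_n + (h/6)·(k1 + 2k2 + 2k3 + k4).
x=1.000000, u=0.120000:
  k1 = f(1.000000, 0.120000) = 0.891871
  k2 = f(1.205000, 0.302834) = 1.061029
  k3 = f(1.205000, 0.337511) = 1.075594
  k4 = f(1.410000, 0.560993) = 1.222717
  u ← 0.120000 + (0.41/6)·(k1 + 2k2 + 2k3 + k4) = 0.556502
u(1.41) ≈ 0.5565

0.5565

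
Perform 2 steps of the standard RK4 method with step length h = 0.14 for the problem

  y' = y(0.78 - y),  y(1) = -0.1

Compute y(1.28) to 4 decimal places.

RK4: k1 = f(x_n, y_n); k2 = f(x_n + h/2, y_n + (h/2)·k1); k3 = f(x_n + h/2, y_n + (h/2)·k2); k4 = f(x_n + h, y_n + h·k3); y_{n+1} = y_n + (h/6)·(k1 + 2k2 + 2k3 + k4).
x=1.000000, y=-0.100000:
  k1 = f(1.000000, -0.100000) = -0.088000
  k2 = f(1.070000, -0.106160) = -0.094075
  k3 = f(1.070000, -0.106585) = -0.094497
  k4 = f(1.140000, -0.113230) = -0.101140
  y ← -0.100000 + (0.14/6)·(k1 + 2k2 + 2k3 + k4) = -0.113213
x=1.140000, y=-0.113213:
  k1 = f(1.140000, -0.113213) = -0.101124
  k2 = f(1.210000, -0.120292) = -0.108298
  k3 = f(1.210000, -0.120794) = -0.108811
  k4 = f(1.280000, -0.128447) = -0.116687
  y ← -0.113213 + (0.14/6)·(k1 + 2k2 + 2k3 + k4) = -0.128427
y(1.28) ≈ -0.1284

-0.1284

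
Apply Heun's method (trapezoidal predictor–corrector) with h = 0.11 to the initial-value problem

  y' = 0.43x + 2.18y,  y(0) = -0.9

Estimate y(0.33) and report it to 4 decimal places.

Heun: k1 = f(x_n, y_n); k2 = f(x_n + h, y_n + h·k1); y_{n+1} = y_n + (h/2)·(k1 + k2).
x=0.000000, y=-0.900000:
  k1 = f(0.000000, -0.900000) = -1.962000
  k2 = f(0.110000, -1.115820) = -2.385188
  y ← -0.900000 + (0.11/2)·(-1.962000 + (-2.385188)) = -1.139095
x=0.110000, y=-1.139095:
  k1 = f(0.110000, -1.139095) = -2.435928
  k2 = f(0.220000, -1.407047) = -2.972763
  y ← -1.139095 + (0.11/2)·(-2.435928 + (-2.972763)) = -1.436573
x=0.220000, y=-1.436573:
  k1 = f(0.220000, -1.436573) = -3.037130
  k2 = f(0.330000, -1.770658) = -3.718134
  y ← -1.436573 + (0.11/2)·(-3.037130 + (-3.718134)) = -1.808113
y(0.33) ≈ -1.8081

-1.8081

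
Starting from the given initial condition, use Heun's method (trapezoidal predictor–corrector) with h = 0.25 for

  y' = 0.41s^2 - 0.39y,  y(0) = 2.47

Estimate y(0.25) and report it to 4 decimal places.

Heun: k1 = f(s_n, y_n); k2 = f(s_n + h, y_n + h·k1); y_{n+1} = y_n + (h/2)·(k1 + k2).
s=0.000000, y=2.470000:
  k1 = f(0.000000, 2.470000) = -0.963300
  k2 = f(0.250000, 2.229175) = -0.843753
  y ← 2.470000 + (0.25/2)·(-0.963300 + (-0.843753)) = 2.244118
y(0.25) ≈ 2.2441

2.2441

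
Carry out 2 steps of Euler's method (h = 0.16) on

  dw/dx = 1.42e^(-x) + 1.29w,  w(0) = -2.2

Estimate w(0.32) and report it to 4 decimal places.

Euler: w_{n+1} = w_n + h·f(x_n, w_n).
x=0.000000, w=-2.200000: f=-1.418000 → w ← -2.200000 + 0.16·(-1.418000) = -2.426880
x=0.160000, w=-2.426880: f=-1.920631 → w ← -2.426880 + 0.16·(-1.920631) = -2.734181
w(0.32) ≈ -2.7342

-2.7342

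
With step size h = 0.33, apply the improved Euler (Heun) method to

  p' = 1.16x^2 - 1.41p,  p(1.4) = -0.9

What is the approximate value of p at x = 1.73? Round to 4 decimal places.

0.1948

Heun: k1 = f(x_n, p_n); k2 = f(x_n + h, p_n + h·k1); p_{n+1} = p_n + (h/2)·(k1 + k2).
x=1.400000, p=-0.900000:
  k1 = f(1.400000, -0.900000) = 3.542600
  k2 = f(1.730000, 0.269058) = 3.092392
  p ← -0.900000 + (0.33/2)·(3.542600 + 3.092392) = 0.194774
p(1.73) ≈ 0.1948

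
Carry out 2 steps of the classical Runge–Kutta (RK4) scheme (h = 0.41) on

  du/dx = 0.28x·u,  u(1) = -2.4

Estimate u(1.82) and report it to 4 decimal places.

-3.3175

RK4: k1 = f(x_n, u_n); k2 = f(x_n + h/2, u_n + (h/2)·k1); k3 = f(x_n + h/2, u_n + (h/2)·k2); k4 = f(x_n + h, u_n + h·k3); u_{n+1} = u_n + (h/6)·(k1 + 2k2 + 2k3 + k4).
x=1.000000, u=-2.400000:
  k1 = f(1.000000, -2.400000) = -0.672000
  k2 = f(1.205000, -2.537760) = -0.856240
  k3 = f(1.205000, -2.575529) = -0.868984
  k4 = f(1.410000, -2.756283) = -1.088181
  u ← -2.400000 + (0.41/6)·(k1 + 2k2 + 2k3 + k4) = -2.756060
x=1.410000, u=-2.756060:
  k1 = f(1.410000, -2.756060) = -1.088092
  k2 = f(1.615000, -2.979119) = -1.347157
  k3 = f(1.615000, -3.032227) = -1.371173
  k4 = f(1.820000, -3.318241) = -1.690975
  u ← -2.756060 + (0.41/6)·(k1 + 2k2 + 2k3 + k4) = -3.317468
u(1.82) ≈ -3.3175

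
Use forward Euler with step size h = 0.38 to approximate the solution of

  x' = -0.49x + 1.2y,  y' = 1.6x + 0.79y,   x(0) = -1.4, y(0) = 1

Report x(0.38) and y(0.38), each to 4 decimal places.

-0.6833, 0.4490

Euler on (x,y): x_{n+1} = x_n + h·x', y_{n+1} = y_n + h·y'.
0.000000: (-1.400000, 1.000000); f=(1.886000, -1.450000) → (-0.683320, 0.449000)
(x(0.38), y(0.38)) ≈ (-0.6833, 0.4490)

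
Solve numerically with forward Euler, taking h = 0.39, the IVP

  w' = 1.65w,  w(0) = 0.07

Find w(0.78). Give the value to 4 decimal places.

Euler: w_{n+1} = w_n + h·f(x_n, w_n).
x=0.000000, w=0.070000: f=0.115500 → w ← 0.070000 + 0.39·0.115500 = 0.115045
x=0.390000, w=0.115045: f=0.189824 → w ← 0.115045 + 0.39·0.189824 = 0.189076
w(0.78) ≈ 0.1891

0.1891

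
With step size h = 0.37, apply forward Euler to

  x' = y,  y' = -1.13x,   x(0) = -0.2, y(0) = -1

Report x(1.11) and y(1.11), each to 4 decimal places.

Euler on (x,y): x_{n+1} = x_n + h·x', y_{n+1} = y_n + h·y'.
0.000000: (-0.200000, -1.000000); f=(-1.000000, 0.226000) → (-0.570000, -0.916380)
0.370000: (-0.570000, -0.916380); f=(-0.916380, 0.644100) → (-0.909061, -0.678063)
0.740000: (-0.909061, -0.678063); f=(-0.678063, 1.027238) → (-1.159944, -0.297985)
(x(1.11), y(1.11)) ≈ (-1.1599, -0.2980)

-1.1599, -0.2980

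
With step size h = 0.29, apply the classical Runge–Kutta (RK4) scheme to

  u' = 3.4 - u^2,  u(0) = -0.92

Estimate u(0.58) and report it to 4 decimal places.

0.8813

RK4: k1 = f(s_n, u_n); k2 = f(s_n + h/2, u_n + (h/2)·k1); k3 = f(s_n + h/2, u_n + (h/2)·k2); k4 = f(s_n + h, u_n + h·k3); u_{n+1} = u_n + (h/6)·(k1 + 2k2 + 2k3 + k4).
s=0.000000, u=-0.920000:
  k1 = f(0.000000, -0.920000) = 2.553600
  k2 = f(0.145000, -0.549728) = 3.097799
  k3 = f(0.145000, -0.470819) = 3.178329
  k4 = f(0.290000, 0.001716) = 3.399997
  u ← -0.920000 + (0.29/6)·(k1 + 2k2 + 2k3 + k4) = -0.025550
s=0.290000, u=-0.025550:
  k1 = f(0.290000, -0.025550) = 3.399347
  k2 = f(0.435000, 0.467355) = 3.181579
  k3 = f(0.435000, 0.435779) = 3.210097
  k4 = f(0.580000, 0.905378) = 2.580291
  u ← -0.025550 + (0.29/6)·(k1 + 2k2 + 2k3 + k4) = 0.881328
u(0.58) ≈ 0.8813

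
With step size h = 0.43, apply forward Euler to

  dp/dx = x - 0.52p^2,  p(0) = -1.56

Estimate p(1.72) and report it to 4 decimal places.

Euler: p_{n+1} = p_n + h·f(x_n, p_n).
x=0.000000, p=-1.560000: f=-1.265472 → p ← -1.560000 + 0.43·(-1.265472) = -2.104153
x=0.430000, p=-2.104153: f=-1.872279 → p ← -2.104153 + 0.43·(-1.872279) = -2.909233
x=0.860000, p=-2.909233: f=-3.541091 → p ← -2.909233 + 0.43·(-3.541091) = -4.431902
x=1.290000, p=-4.431902: f=-8.923713 → p ← -4.431902 + 0.43·(-8.923713) = -8.269099
p(1.72) ≈ -8.2691

-8.2691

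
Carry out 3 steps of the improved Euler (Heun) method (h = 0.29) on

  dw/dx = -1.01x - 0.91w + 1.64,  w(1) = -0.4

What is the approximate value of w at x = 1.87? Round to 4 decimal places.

-0.1129

Heun: k1 = f(x_n, w_n); k2 = f(x_n + h, w_n + h·k1); w_{n+1} = w_n + (h/2)·(k1 + k2).
x=1.000000, w=-0.400000:
  k1 = f(1.000000, -0.400000) = 0.994000
  k2 = f(1.290000, -0.111740) = 0.438783
  w ← -0.400000 + (0.29/2)·(0.994000 + 0.438783) = -0.192246
x=1.290000, w=-0.192246:
  k1 = f(1.290000, -0.192246) = 0.512044
  k2 = f(1.580000, -0.043754) = 0.084016
  w ← -0.192246 + (0.29/2)·(0.512044 + 0.084016) = -0.105818
x=1.580000, w=-0.105818:
  k1 = f(1.580000, -0.105818) = 0.140494
  k2 = f(1.870000, -0.065074) = -0.189482
  w ← -0.105818 + (0.29/2)·(0.140494 + (-0.189482)) = -0.112921
w(1.87) ≈ -0.1129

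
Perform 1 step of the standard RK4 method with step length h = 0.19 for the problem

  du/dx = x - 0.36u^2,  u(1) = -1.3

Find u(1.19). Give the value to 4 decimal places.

-1.1996

RK4: k1 = f(x_n, u_n); k2 = f(x_n + h/2, u_n + (h/2)·k1); k3 = f(x_n + h/2, u_n + (h/2)·k2); k4 = f(x_n + h, u_n + h·k3); u_{n+1} = u_n + (h/6)·(k1 + 2k2 + 2k3 + k4).
x=1.000000, u=-1.300000:
  k1 = f(1.000000, -1.300000) = 0.391600
  k2 = f(1.095000, -1.262798) = 0.520923
  k3 = f(1.095000, -1.250512) = 0.532039
  k4 = f(1.190000, -1.198913) = 0.672539
  u ← -1.300000 + (0.19/6)·(k1 + 2k2 + 2k3 + k4) = -1.199615
u(1.19) ≈ -1.1996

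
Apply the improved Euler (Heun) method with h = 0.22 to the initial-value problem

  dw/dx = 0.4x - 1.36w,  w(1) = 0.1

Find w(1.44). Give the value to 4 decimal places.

Heun: k1 = f(x_n, w_n); k2 = f(x_n + h, w_n + h·k1); w_{n+1} = w_n + (h/2)·(k1 + k2).
x=1.000000, w=0.100000:
  k1 = f(1.000000, 0.100000) = 0.264000
  k2 = f(1.220000, 0.158080) = 0.273011
  w ← 0.100000 + (0.22/2)·(0.264000 + 0.273011) = 0.159071
x=1.220000, w=0.159071:
  k1 = f(1.220000, 0.159071) = 0.271663
  k2 = f(1.440000, 0.218837) = 0.278382
  w ← 0.159071 + (0.22/2)·(0.271663 + 0.278382) = 0.219576
w(1.44) ≈ 0.2196

0.2196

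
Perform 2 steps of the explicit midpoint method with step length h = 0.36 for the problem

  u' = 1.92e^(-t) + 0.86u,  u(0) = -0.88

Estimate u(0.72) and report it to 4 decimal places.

Midpoint: k1 = f(t_n, u_n); k2 = f(t_n + h/2, u_n + (h/2)·k1); u_{n+1} = u_n + h·k2.
t=0.000000, u=-0.880000:
  k1 = f(0.000000, -0.880000) = 1.163200
  k2 = f(0.180000, -0.670624) = 1.026982
  u ← -0.880000 + 0.36·1.026982 = -0.510286
t=0.360000, u=-0.510286:
  k1 = f(0.360000, -0.510286) = 0.900692
  k2 = f(0.540000, -0.348162) = 0.819457
  u ← -0.510286 + 0.36·0.819457 = -0.215282
u(0.72) ≈ -0.2153

-0.2153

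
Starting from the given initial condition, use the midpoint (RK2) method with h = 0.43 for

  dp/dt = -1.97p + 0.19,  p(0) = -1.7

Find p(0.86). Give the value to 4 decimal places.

-0.3739

Midpoint: k1 = f(t_n, p_n); k2 = f(t_n + h/2, p_n + (h/2)·k1); p_{n+1} = p_n + h·k2.
t=0.000000, p=-1.700000:
  k1 = f(0.000000, -1.700000) = 3.539000
  k2 = f(0.215000, -0.939115) = 2.040057
  p ← -1.700000 + 0.43·2.040057 = -0.822776
t=0.430000, p=-0.822776:
  k1 = f(0.430000, -0.822776) = 1.810868
  k2 = f(0.645000, -0.433439) = 1.043875
  p ← -0.822776 + 0.43·1.043875 = -0.373909
p(0.86) ≈ -0.3739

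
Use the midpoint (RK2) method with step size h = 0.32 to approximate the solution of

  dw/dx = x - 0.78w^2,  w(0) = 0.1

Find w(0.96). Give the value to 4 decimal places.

0.5118

Midpoint: k1 = f(x_n, w_n); k2 = f(x_n + h/2, w_n + (h/2)·k1); w_{n+1} = w_n + h·k2.
x=0.000000, w=0.100000:
  k1 = f(0.000000, 0.100000) = -0.007800
  k2 = f(0.160000, 0.098752) = 0.152393
  w ← 0.100000 + 0.32·0.152393 = 0.148766
x=0.320000, w=0.148766:
  k1 = f(0.320000, 0.148766) = 0.302738
  k2 = f(0.480000, 0.197204) = 0.449666
  w ← 0.148766 + 0.32·0.449666 = 0.292659
x=0.640000, w=0.292659:
  k1 = f(0.640000, 0.292659) = 0.573193
  k2 = f(0.800000, 0.384370) = 0.684763
  w ← 0.292659 + 0.32·0.684763 = 0.511783
w(0.96) ≈ 0.5118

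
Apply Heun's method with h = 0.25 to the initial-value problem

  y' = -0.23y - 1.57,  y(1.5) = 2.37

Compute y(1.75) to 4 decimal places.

1.8564

Heun: k1 = f(t_n, y_n); k2 = f(t_n + h, y_n + h·k1); y_{n+1} = y_n + (h/2)·(k1 + k2).
t=1.500000, y=2.370000:
  k1 = f(1.500000, 2.370000) = -2.115100
  k2 = f(1.750000, 1.841225) = -1.993482
  y ← 2.370000 + (0.25/2)·(-2.115100 + (-1.993482)) = 1.856427
y(1.75) ≈ 1.8564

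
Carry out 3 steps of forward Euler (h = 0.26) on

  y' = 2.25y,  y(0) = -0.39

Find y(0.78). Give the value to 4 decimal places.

Euler: y_{n+1} = y_n + h·f(t_n, y_n).
t=0.000000, y=-0.390000: f=-0.877500 → y ← -0.390000 + 0.26·(-0.877500) = -0.618150
t=0.260000, y=-0.618150: f=-1.390837 → y ← -0.618150 + 0.26·(-1.390837) = -0.979768
t=0.520000, y=-0.979768: f=-2.204477 → y ← -0.979768 + 0.26·(-2.204477) = -1.552932
y(0.78) ≈ -1.5529

-1.5529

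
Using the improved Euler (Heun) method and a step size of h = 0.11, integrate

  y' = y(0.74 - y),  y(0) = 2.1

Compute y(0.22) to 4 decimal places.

1.6508

Heun: k1 = f(x_n, y_n); k2 = f(x_n + h, y_n + h·k1); y_{n+1} = y_n + (h/2)·(k1 + k2).
x=0.000000, y=2.100000:
  k1 = f(0.000000, 2.100000) = -2.856000
  k2 = f(0.110000, 1.785840) = -1.867703
  y ← 2.100000 + (0.11/2)·(-2.856000 + (-1.867703)) = 1.840196
x=0.110000, y=1.840196:
  k1 = f(0.110000, 1.840196) = -2.024577
  k2 = f(0.220000, 1.617493) = -1.419338
  y ← 1.840196 + (0.11/2)·(-2.024577 + (-1.419338)) = 1.650781
y(0.22) ≈ 1.6508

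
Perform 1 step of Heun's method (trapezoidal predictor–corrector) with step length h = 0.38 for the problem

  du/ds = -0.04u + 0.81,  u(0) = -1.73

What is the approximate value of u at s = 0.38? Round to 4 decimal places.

-1.3984

Heun: k1 = f(s_n, u_n); k2 = f(s_n + h, u_n + h·k1); u_{n+1} = u_n + (h/2)·(k1 + k2).
s=0.000000, u=-1.730000:
  k1 = f(0.000000, -1.730000) = 0.879200
  k2 = f(0.380000, -1.395904) = 0.865836
  u ← -1.730000 + (0.38/2)·(0.879200 + 0.865836) = -1.398443
u(0.38) ≈ -1.3984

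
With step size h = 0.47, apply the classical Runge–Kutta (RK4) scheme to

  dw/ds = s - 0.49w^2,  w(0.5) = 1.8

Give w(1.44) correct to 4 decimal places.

1.5606

RK4: k1 = f(s_n, w_n); k2 = f(s_n + h/2, w_n + (h/2)·k1); k3 = f(s_n + h/2, w_n + (h/2)·k2); k4 = f(s_n + h, w_n + h·k3); w_{n+1} = w_n + (h/6)·(k1 + 2k2 + 2k3 + k4).
s=0.500000, w=1.800000:
  k1 = f(0.500000, 1.800000) = -1.087600
  k2 = f(0.735000, 1.544414) = -0.433755
  k3 = f(0.735000, 1.698068) = -0.677882
  k4 = f(0.970000, 1.481395) = -0.105321
  w ← 1.800000 + (0.47/6)·(k1 + 2k2 + 2k3 + k4) = 1.532398
s=0.970000, w=1.532398:
  k1 = f(0.970000, 1.532398) = -0.180639
  k2 = f(1.205000, 1.489948) = 0.117227
  k3 = f(1.205000, 1.559946) = 0.012618
  k4 = f(1.440000, 1.538328) = 0.280437
  w ← 1.532398 + (0.47/6)·(k1 + 2k2 + 2k3 + k4) = 1.560558
w(1.44) ≈ 1.5606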